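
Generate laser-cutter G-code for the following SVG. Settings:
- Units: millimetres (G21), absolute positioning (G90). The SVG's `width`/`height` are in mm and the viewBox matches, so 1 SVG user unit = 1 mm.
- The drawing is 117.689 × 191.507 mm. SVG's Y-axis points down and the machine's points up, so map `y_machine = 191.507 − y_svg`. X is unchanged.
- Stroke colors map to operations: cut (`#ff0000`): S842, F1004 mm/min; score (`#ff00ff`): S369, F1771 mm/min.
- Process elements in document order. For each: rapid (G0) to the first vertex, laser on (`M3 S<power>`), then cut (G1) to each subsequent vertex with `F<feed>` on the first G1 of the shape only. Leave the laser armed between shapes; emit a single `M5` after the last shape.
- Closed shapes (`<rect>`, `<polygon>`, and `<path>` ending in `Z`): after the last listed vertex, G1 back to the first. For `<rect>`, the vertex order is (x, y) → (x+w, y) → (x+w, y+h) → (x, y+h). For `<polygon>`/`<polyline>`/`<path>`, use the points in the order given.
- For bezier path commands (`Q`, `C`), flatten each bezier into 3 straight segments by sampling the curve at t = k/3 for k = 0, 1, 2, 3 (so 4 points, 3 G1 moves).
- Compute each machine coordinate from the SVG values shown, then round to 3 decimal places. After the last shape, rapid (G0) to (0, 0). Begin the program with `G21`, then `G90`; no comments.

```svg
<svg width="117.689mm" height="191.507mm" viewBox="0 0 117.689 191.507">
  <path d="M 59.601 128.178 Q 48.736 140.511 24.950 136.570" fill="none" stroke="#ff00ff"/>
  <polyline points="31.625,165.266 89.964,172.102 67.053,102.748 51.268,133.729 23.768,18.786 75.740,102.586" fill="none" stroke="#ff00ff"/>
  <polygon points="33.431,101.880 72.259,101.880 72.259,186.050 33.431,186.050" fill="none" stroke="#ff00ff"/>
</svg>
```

1 u = 1 mm; y_m = 191.507 − y.

[1] `<path>` quadratic bezier, #ff00ff→score S369 F1771: (59.601,63.329) → (50.922,56.915) → (39.372,54.118) → (24.950,54.937)

[2] `<polyline>` open polyline, #ff00ff→score S369 F1771: (31.625,26.241) → (89.964,19.405) → (67.053,88.759) → (51.268,57.778) → (23.768,172.721) → (75.740,88.921)

[3] `<polygon>` rectangle, #ff00ff→score S369 F1771: (33.431,89.627) → (72.259,89.627) → (72.259,5.457) → (33.431,5.457) → (33.431,89.627) (closed)

G21
G90
G0 X59.601 Y63.329
M3 S369
G1 X50.922 Y56.915 F1771
G1 X39.372 Y54.118
G1 X24.950 Y54.937
G0 X31.625 Y26.241
M3 S369
G1 X89.964 Y19.405 F1771
G1 X67.053 Y88.759
G1 X51.268 Y57.778
G1 X23.768 Y172.721
G1 X75.740 Y88.921
G0 X33.431 Y89.627
M3 S369
G1 X72.259 Y89.627 F1771
G1 X72.259 Y5.457
G1 X33.431 Y5.457
G1 X33.431 Y89.627
M5
G0 X0.000 Y0.000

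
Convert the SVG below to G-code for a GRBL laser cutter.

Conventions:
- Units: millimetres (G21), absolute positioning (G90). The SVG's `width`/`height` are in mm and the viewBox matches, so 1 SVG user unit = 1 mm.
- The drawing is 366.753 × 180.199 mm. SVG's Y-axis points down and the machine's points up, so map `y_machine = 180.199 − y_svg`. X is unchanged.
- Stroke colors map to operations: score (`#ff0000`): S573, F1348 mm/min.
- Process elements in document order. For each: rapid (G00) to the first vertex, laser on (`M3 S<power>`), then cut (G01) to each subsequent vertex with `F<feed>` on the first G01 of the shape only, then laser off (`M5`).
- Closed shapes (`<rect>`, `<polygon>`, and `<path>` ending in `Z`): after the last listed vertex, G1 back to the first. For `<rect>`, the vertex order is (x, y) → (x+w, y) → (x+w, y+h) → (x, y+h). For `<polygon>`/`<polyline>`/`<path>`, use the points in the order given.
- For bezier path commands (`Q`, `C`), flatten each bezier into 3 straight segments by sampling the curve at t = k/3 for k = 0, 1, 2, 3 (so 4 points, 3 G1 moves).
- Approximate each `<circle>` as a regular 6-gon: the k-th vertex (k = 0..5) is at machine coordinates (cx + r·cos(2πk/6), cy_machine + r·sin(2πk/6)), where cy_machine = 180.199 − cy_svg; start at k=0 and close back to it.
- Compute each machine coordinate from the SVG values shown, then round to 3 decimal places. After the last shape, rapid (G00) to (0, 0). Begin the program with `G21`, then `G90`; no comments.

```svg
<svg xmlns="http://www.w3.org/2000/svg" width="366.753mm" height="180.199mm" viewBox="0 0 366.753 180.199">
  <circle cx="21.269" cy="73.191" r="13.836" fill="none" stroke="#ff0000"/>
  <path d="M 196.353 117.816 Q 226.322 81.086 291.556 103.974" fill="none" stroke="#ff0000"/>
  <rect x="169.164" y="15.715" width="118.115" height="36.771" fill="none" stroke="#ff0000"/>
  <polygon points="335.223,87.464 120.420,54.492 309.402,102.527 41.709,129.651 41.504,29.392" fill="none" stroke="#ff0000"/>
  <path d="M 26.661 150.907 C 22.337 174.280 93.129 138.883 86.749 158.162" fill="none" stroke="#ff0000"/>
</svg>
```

viewBox `0 0 366.753 180.199` with mm width/height → 1 unit = 1 mm. Flip: y_m = 180.199 − y_svg.

**Shape 1** — `<circle>` circle, stroke `#ff0000` → score (S573, F1348). Machine vertices: (35.105,107.008) → (28.187,118.990) → (14.351,118.990) → (7.433,107.008) → (14.351,95.026) → (28.187,95.026) → (35.105,107.008). Closed: final G1 returns to the first vertex.

**Shape 2** — `<path>` quadratic bezier, stroke `#ff0000` → score (S573, F1348). Control points (SVG): P0=(196.353,117.816), P1=(226.322,81.086), P2=(291.556,103.974); sampled at t=k/3. Machine vertices: (196.353,62.383) → (220.251,80.245) → (251.985,84.859) → (291.556,76.225). Open path.

**Shape 3** — `<rect>` rectangle, stroke `#ff0000` → score (S573, F1348). Machine vertices: (169.164,164.484) → (287.279,164.484) → (287.279,127.713) → (169.164,127.713) → (169.164,164.484). Closed: final G1 returns to the first vertex.

**Shape 4** — `<polygon>` closed polygon, stroke `#ff0000` → score (S573, F1348). Machine vertices: (335.223,92.735) → (120.420,125.707) → (309.402,77.672) → (41.709,50.548) → (41.504,150.807) → (335.223,92.735). Closed: final G1 returns to the first vertex.

**Shape 5** — `<path>` cubic bezier, stroke `#ff0000` → score (S573, F1348). Control points (SVG): P0=(26.661,150.907), P1=(22.337,174.280), P2=(93.129,138.883), P3=(86.749,158.162); sampled at t=k/3. Machine vertices: (26.661,29.292) → (41.735,21.307) → (73.045,27.292) → (86.749,22.037). Open path.

G21
G90
G00 X35.105 Y107.008
M3 S573
G01 X28.187 Y118.990 F1348
G01 X14.351 Y118.990
G01 X7.433 Y107.008
G01 X14.351 Y95.026
G01 X28.187 Y95.026
G01 X35.105 Y107.008
M5
G00 X196.353 Y62.383
M3 S573
G01 X220.251 Y80.245 F1348
G01 X251.985 Y84.859
G01 X291.556 Y76.225
M5
G00 X169.164 Y164.484
M3 S573
G01 X287.279 Y164.484 F1348
G01 X287.279 Y127.713
G01 X169.164 Y127.713
G01 X169.164 Y164.484
M5
G00 X335.223 Y92.735
M3 S573
G01 X120.420 Y125.707 F1348
G01 X309.402 Y77.672
G01 X41.709 Y50.548
G01 X41.504 Y150.807
G01 X335.223 Y92.735
M5
G00 X26.661 Y29.292
M3 S573
G01 X41.735 Y21.307 F1348
G01 X73.045 Y27.292
G01 X86.749 Y22.037
M5
G00 X0.000 Y0.000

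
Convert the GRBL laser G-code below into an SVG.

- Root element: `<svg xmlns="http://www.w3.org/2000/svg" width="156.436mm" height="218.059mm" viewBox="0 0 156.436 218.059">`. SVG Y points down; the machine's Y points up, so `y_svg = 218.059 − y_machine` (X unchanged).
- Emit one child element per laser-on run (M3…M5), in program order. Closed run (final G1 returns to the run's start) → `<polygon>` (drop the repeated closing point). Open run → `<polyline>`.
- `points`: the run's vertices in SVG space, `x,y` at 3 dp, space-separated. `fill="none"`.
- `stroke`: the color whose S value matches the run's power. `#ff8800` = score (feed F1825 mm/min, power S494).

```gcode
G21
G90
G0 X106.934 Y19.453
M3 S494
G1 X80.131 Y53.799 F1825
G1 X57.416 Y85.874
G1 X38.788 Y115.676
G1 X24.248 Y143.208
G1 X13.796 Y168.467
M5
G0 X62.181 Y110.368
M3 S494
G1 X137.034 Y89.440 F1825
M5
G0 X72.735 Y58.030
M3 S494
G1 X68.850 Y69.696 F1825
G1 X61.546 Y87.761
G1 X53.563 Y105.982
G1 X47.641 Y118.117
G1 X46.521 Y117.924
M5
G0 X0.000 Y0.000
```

<svg xmlns="http://www.w3.org/2000/svg" width="156.436mm" height="218.059mm" viewBox="0 0 156.436 218.059">
  <polyline points="106.934,198.606 80.131,164.260 57.416,132.185 38.788,102.383 24.248,74.851 13.796,49.592" fill="none" stroke="#ff8800"/>
  <polyline points="62.181,107.691 137.034,128.619" fill="none" stroke="#ff8800"/>
  <polyline points="72.735,160.029 68.850,148.363 61.546,130.298 53.563,112.077 47.641,99.942 46.521,100.135" fill="none" stroke="#ff8800"/>
</svg>

Machine Y-up, SVG Y-down with viewBox height 218.059, so y_svg = 218.059 − y_machine; X carries over. Every run uses S494, so all elements get stroke `#ff8800` (score).

Run 1: The run is open, so emit a `<polyline>` with points (Y-flipped): 106.934,198.606 80.131,164.260 57.416,132.185 38.788,102.383 24.248,74.851 13.796,49.592.

Run 2: The run is open, so emit a `<polyline>` with points (Y-flipped): 62.181,107.691 137.034,128.619.

Run 3: The run is open, so emit a `<polyline>` with points (Y-flipped): 72.735,160.029 68.850,148.363 61.546,130.298 53.563,112.077 47.641,99.942 46.521,100.135.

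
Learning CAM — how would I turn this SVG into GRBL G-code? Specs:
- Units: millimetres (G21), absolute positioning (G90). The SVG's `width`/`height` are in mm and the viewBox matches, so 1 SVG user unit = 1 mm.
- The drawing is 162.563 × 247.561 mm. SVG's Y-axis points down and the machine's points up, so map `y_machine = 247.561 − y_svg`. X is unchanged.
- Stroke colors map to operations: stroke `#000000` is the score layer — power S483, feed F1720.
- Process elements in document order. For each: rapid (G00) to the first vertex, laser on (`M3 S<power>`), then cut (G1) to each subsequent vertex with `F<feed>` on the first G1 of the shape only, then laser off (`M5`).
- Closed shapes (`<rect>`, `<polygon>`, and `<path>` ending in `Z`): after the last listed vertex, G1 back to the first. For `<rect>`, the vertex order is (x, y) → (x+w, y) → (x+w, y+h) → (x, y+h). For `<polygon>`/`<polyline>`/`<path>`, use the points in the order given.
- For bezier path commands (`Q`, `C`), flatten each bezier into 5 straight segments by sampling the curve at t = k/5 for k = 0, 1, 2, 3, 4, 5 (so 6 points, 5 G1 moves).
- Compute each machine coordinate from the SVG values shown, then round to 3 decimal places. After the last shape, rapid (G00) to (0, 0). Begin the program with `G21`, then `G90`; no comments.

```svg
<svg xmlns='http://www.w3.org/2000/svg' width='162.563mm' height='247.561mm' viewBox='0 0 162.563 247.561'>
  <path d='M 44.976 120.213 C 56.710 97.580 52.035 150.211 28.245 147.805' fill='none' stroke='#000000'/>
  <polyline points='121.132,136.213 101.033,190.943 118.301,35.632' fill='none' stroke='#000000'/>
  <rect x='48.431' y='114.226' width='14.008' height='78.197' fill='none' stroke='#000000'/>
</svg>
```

G21
G90
G00 X44.976 Y127.348
M3 S483
G1 X50.026 Y132.939 F1720
G1 X51.007 Y126.720
G1 X47.791 Y114.947
G1 X40.247 Y103.874
G1 X28.245 Y99.756
M5
G00 X121.132 Y111.348
M3 S483
G1 X101.033 Y56.618 F1720
G1 X118.301 Y211.929
M5
G00 X48.431 Y133.335
M3 S483
G1 X62.439 Y133.335 F1720
G1 X62.439 Y55.138
G1 X48.431 Y55.138
G1 X48.431 Y133.335
M5
G00 X0.000 Y0.000

viewBox `0 0 162.563 247.561` with mm width/height → 1 unit = 1 mm. Flip: y_m = 247.561 − y_svg.

**Shape 1** — `<path>` cubic bezier, stroke `#000000` → score (S483, F1720). Control points (SVG): P0=(44.976,120.213), P1=(56.710,97.580), P2=(52.035,150.211), P3=(28.245,147.805); sampled at t=k/5. Machine vertices: (44.976,127.348) → (50.026,132.939) → (51.007,126.720) → (47.791,114.947) → (40.247,103.874) → (28.245,99.756). Open path.

**Shape 2** — `<polyline>` open polyline, stroke `#000000` → score (S483, F1720). Machine vertices: (121.132,111.348) → (101.033,56.618) → (118.301,211.929). Open path.

**Shape 3** — `<rect>` rectangle, stroke `#000000` → score (S483, F1720). Machine vertices: (48.431,133.335) → (62.439,133.335) → (62.439,55.138) → (48.431,55.138) → (48.431,133.335). Closed: final G1 returns to the first vertex.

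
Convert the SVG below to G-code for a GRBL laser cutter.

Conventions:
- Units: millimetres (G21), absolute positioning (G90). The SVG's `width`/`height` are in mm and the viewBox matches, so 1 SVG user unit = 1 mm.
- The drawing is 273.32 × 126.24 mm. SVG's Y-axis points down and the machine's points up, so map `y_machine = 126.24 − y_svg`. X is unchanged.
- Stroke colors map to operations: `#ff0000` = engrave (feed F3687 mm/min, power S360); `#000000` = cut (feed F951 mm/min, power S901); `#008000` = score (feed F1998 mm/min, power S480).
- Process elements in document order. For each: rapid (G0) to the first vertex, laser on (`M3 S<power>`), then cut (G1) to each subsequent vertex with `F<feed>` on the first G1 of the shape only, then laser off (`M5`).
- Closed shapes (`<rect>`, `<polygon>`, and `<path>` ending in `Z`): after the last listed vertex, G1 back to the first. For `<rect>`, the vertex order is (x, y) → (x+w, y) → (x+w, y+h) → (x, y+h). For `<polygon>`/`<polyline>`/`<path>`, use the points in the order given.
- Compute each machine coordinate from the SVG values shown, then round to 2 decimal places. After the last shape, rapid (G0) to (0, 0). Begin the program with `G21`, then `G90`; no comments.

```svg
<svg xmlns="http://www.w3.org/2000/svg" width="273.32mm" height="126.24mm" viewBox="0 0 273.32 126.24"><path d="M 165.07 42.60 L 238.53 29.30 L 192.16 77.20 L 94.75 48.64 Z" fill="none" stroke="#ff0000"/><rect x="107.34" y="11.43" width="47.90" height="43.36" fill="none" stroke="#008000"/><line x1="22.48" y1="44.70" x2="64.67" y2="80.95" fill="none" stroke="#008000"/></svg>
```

viewBox `0 0 273.32 126.24` with mm width/height → 1 unit = 1 mm. Flip: y_m = 126.24 − y_svg.

**Shape 1** — `<path>` closed polygon, stroke `#ff0000` → engrave (S360, F3687). Machine vertices: (165.07,83.64) → (238.53,96.94) → (192.16,49.04) → (94.75,77.60) → (165.07,83.64). Closed: final G1 returns to the first vertex.

**Shape 2** — `<rect>` rectangle, stroke `#008000` → score (S480, F1998). Machine vertices: (107.34,114.81) → (155.24,114.81) → (155.24,71.45) → (107.34,71.45) → (107.34,114.81). Closed: final G1 returns to the first vertex.

**Shape 3** — `<line>` line segment, stroke `#008000` → score (S480, F1998). Machine vertices: (22.48,81.54) → (64.67,45.29). Open path.

G21
G90
G0 X165.07 Y83.64
M3 S360
G1 X238.53 Y96.94 F3687
G1 X192.16 Y49.04
G1 X94.75 Y77.60
G1 X165.07 Y83.64
M5
G0 X107.34 Y114.81
M3 S480
G1 X155.24 Y114.81 F1998
G1 X155.24 Y71.45
G1 X107.34 Y71.45
G1 X107.34 Y114.81
M5
G0 X22.48 Y81.54
M3 S480
G1 X64.67 Y45.29 F1998
M5
G0 X0.00 Y0.00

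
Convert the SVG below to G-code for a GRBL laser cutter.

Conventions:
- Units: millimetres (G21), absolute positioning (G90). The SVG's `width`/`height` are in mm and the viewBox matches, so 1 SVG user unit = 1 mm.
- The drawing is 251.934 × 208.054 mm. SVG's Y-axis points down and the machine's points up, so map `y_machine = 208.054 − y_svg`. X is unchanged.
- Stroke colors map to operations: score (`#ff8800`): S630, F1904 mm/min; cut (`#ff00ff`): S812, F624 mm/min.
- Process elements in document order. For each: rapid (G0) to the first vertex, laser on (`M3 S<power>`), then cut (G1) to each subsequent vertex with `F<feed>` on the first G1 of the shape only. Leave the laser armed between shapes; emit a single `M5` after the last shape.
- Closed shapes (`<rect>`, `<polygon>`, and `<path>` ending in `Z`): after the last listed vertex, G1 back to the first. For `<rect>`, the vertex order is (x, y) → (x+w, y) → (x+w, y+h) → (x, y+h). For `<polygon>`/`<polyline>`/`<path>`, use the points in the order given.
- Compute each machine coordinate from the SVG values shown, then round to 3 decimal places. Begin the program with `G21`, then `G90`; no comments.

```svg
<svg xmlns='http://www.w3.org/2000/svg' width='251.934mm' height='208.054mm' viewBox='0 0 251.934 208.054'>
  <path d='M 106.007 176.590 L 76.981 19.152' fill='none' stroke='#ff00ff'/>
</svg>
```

Since the viewBox matches the mm dimensions, user units are millimetres directly. The only transform is the Y-flip y_m = 208.054 − y_svg.

Shape 1 is a line segment drawn with `<path>`. Its stroke #ff00ff means cut at S812, F624. After flipping Y the toolpath is (106.007,31.464) → (76.981,188.902).

G21
G90
G0 X106.007 Y31.464
M3 S812
G1 X76.981 Y188.902 F624
M5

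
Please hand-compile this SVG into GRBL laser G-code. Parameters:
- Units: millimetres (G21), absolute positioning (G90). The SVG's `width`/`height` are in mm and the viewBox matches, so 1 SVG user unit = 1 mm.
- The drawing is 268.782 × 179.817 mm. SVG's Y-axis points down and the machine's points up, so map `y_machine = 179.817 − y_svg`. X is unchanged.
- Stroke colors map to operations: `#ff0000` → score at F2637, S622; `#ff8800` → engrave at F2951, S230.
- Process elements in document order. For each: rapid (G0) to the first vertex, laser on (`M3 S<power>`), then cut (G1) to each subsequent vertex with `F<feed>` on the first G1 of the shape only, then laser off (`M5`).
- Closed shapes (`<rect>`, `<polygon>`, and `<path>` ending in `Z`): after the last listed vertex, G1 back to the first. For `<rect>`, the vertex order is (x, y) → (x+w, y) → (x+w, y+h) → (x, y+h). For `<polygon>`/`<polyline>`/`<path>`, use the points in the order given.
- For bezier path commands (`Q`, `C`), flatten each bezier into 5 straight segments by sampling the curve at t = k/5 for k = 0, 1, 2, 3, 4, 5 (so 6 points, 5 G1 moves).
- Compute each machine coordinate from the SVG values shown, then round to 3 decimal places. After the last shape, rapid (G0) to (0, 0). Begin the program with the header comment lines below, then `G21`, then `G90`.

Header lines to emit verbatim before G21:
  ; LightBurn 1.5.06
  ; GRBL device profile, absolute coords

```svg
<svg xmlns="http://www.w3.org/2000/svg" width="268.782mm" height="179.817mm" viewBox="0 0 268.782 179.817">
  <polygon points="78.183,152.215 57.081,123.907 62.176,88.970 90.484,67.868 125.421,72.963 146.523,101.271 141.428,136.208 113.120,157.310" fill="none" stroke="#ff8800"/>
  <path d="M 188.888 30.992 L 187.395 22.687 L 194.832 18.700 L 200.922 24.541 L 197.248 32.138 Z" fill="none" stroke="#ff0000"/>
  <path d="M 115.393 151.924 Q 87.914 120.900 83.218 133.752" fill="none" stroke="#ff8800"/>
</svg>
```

; LightBurn 1.5.06
; GRBL device profile, absolute coords
G21
G90
G0 X78.183 Y27.602
M3 S230
G1 X57.081 Y55.910 F2951
G1 X62.176 Y90.847
G1 X90.484 Y111.949
G1 X125.421 Y106.854
G1 X146.523 Y78.546
G1 X141.428 Y43.609
G1 X113.120 Y22.507
G1 X78.183 Y27.602
M5
G0 X188.888 Y148.825
M3 S622
G1 X187.395 Y157.130 F2637
G1 X194.832 Y161.117
G1 X200.922 Y155.276
G1 X197.248 Y147.679
G1 X188.888 Y148.825
M5
G0 X115.393 Y27.893
M3 S230
G1 X105.313 Y38.548 F2951
G1 X97.055 Y45.692
G1 X90.620 Y49.326
G1 X86.008 Y49.451
G1 X83.218 Y46.065
M5
G0 X0.000 Y0.000

Since the viewBox matches the mm dimensions, user units are millimetres directly. The only transform is the Y-flip y_m = 179.817 − y_svg.

Shape 1 is a regular polygon drawn with `<polygon>`. Its stroke #ff8800 means engrave at S230, F2951. After flipping Y the toolpath is (78.183,27.602) → (57.081,55.910) → (62.176,90.847) → (90.484,111.949) → (125.421,106.854) → (146.523,78.546) → (141.428,43.609) → (113.120,22.507) → (78.183,27.602), returning to the start.

Shape 2 is a regular polygon drawn with `<path>`. Its stroke #ff0000 means score at S622, F2637. After flipping Y the toolpath is (188.888,148.825) → (187.395,157.130) → (194.832,161.117) → (200.922,155.276) → (197.248,147.679) → (188.888,148.825), returning to the start.

Shape 3 is a quadratic bezier drawn with `<path>`. Its stroke #ff8800 means engrave at S230, F2951. After flipping Y the toolpath is (115.393,27.893) → (105.313,38.548) → (97.055,45.692) → (90.620,49.326) → (86.008,49.451) → (83.218,46.065).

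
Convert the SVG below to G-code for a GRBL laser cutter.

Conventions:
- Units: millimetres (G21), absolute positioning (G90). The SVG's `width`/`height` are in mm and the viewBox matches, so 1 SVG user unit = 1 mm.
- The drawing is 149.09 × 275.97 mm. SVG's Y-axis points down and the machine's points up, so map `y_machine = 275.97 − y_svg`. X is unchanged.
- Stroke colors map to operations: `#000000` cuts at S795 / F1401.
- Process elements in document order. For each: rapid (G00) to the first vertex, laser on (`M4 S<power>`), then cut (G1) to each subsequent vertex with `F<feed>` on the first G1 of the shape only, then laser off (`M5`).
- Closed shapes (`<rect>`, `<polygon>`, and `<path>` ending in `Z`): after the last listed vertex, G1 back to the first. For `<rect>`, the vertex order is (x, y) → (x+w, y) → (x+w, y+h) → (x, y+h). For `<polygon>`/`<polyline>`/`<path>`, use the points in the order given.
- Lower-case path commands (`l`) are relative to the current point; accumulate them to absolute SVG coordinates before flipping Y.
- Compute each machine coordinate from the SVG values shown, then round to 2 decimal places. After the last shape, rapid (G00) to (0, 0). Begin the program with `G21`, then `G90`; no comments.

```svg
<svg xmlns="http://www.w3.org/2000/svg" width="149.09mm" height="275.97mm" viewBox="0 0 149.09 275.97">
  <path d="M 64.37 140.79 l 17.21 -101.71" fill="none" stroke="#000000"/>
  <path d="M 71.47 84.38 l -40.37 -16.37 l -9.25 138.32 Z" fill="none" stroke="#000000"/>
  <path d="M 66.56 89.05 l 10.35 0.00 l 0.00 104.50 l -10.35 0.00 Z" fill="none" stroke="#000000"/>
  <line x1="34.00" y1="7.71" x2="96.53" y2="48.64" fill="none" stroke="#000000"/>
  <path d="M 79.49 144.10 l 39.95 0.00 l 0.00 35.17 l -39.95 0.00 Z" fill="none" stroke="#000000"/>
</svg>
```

G21
G90
G00 X64.37 Y135.18
M4 S795
G1 X81.58 Y236.89 F1401
M5
G00 X71.47 Y191.59
M4 S795
G1 X31.10 Y207.96 F1401
G1 X21.85 Y69.64
G1 X71.47 Y191.59
M5
G00 X66.56 Y186.92
M4 S795
G1 X76.91 Y186.92 F1401
G1 X76.91 Y82.42
G1 X66.56 Y82.42
G1 X66.56 Y186.92
M5
G00 X34.00 Y268.26
M4 S795
G1 X96.53 Y227.33 F1401
M5
G00 X79.49 Y131.87
M4 S795
G1 X119.44 Y131.87 F1401
G1 X119.44 Y96.70
G1 X79.49 Y96.70
G1 X79.49 Y131.87
M5
G00 X0.00 Y0.00

viewBox `0 0 149.09 275.97` with mm width/height → 1 unit = 1 mm. Flip: y_m = 275.97 − y_svg.

**Shape 1** — `<path>` line segment, stroke `#000000` → cut (S795, F1401). Machine vertices: (64.37,135.18) → (81.58,236.89). Open path.

**Shape 2** — `<path>` closed polygon, stroke `#000000` → cut (S795, F1401). Machine vertices: (71.47,191.59) → (31.10,207.96) → (21.85,69.64) → (71.47,191.59). Closed: final G1 returns to the first vertex.

**Shape 3** — `<path>` rectangle, stroke `#000000` → cut (S795, F1401). Machine vertices: (66.56,186.92) → (76.91,186.92) → (76.91,82.42) → (66.56,82.42) → (66.56,186.92). Closed: final G1 returns to the first vertex.

**Shape 4** — `<line>` line segment, stroke `#000000` → cut (S795, F1401). Machine vertices: (34.00,268.26) → (96.53,227.33). Open path.

**Shape 5** — `<path>` rectangle, stroke `#000000` → cut (S795, F1401). Machine vertices: (79.49,131.87) → (119.44,131.87) → (119.44,96.70) → (79.49,96.70) → (79.49,131.87). Closed: final G1 returns to the first vertex.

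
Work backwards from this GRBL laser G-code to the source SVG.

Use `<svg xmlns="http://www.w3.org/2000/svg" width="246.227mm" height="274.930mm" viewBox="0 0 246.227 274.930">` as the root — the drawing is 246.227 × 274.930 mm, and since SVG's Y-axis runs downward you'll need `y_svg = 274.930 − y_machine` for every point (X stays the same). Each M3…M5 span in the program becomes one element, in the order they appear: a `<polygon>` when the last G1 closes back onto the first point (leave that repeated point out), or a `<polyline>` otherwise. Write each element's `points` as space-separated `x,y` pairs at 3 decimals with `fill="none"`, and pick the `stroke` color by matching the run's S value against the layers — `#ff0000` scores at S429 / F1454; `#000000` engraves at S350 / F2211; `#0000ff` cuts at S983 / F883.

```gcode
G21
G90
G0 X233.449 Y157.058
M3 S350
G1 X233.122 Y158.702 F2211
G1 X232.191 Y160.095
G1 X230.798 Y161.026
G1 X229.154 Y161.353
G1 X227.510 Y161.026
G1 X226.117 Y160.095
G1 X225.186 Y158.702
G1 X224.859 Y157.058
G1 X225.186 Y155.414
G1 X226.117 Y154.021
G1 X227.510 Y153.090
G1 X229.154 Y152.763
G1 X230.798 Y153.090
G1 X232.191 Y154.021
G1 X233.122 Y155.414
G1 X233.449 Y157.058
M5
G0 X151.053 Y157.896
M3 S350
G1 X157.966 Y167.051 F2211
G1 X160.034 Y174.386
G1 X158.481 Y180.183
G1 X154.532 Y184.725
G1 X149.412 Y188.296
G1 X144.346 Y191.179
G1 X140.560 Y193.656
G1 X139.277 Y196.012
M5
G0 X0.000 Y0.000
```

<svg xmlns="http://www.w3.org/2000/svg" width="246.227mm" height="274.930mm" viewBox="0 0 246.227 274.930">
  <polygon points="233.449,117.872 233.122,116.228 232.191,114.835 230.798,113.904 229.154,113.577 227.510,113.904 226.117,114.835 225.186,116.228 224.859,117.872 225.186,119.516 226.117,120.909 227.510,121.840 229.154,122.167 230.798,121.840 232.191,120.909 233.122,119.516" fill="none" stroke="#000000"/>
  <polyline points="151.053,117.034 157.966,107.879 160.034,100.544 158.481,94.747 154.532,90.205 149.412,86.634 144.346,83.751 140.560,81.274 139.277,78.918" fill="none" stroke="#000000"/>
</svg>

Machine Y-up, SVG Y-down with viewBox height 274.930, so y_svg = 274.930 − y_machine; X carries over. Every run uses S350, so all elements get stroke `#000000` (engrave).

Run 1: The run returns to its start, so emit a `<polygon>` with points (Y-flipped): 233.449,117.872 233.122,116.228 232.191,114.835 230.798,113.904 229.154,113.577 227.510,113.904 226.117,114.835 225.186,116.228 224.859,117.872 225.186,119.516 226.117,120.909 227.510,121.840 229.154,122.167 230.798,121.840 232.191,120.909 233.122,119.516.

Run 2: The run is open, so emit a `<polyline>` with points (Y-flipped): 151.053,117.034 157.966,107.879 160.034,100.544 158.481,94.747 154.532,90.205 149.412,86.634 144.346,83.751 140.560,81.274 139.277,78.918.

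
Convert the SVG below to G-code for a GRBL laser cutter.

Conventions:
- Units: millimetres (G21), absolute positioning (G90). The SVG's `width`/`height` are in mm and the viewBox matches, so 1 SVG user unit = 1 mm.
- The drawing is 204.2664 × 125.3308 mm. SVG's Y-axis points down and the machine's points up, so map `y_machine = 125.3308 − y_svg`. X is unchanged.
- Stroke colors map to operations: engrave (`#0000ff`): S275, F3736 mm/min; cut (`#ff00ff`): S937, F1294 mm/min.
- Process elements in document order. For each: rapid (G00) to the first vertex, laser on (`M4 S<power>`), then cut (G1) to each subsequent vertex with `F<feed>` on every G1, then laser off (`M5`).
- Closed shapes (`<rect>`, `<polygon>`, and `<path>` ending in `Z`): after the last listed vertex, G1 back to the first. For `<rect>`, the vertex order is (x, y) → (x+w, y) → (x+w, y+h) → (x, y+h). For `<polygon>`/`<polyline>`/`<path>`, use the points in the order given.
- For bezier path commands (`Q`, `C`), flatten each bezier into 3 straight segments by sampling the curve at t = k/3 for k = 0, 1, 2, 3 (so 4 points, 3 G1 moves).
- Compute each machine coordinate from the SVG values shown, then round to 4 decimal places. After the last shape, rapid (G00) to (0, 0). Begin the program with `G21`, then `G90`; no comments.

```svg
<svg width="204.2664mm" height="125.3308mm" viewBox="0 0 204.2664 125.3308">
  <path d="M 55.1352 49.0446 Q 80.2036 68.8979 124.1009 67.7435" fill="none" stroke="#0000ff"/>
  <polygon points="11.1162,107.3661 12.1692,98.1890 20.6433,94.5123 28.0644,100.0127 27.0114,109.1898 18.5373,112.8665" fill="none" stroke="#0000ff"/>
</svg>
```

1 u = 1 mm; y_m = 125.3308 − y.

[1] `<path>` quadratic bezier, #0000ff→engrave S275 F3736: (55.1352,76.2862) → (73.9396,65.3849) → (96.9281,59.1519) → (124.1009,57.5873)

[2] `<polygon>` regular polygon, #0000ff→engrave S275 F3736: (11.1162,17.9647) → (12.1692,27.1418) → (20.6433,30.8185) → (28.0644,25.3181) → (27.0114,16.1410) → (18.5373,12.4643) → (11.1162,17.9647) (closed)

G21
G90
G00 X55.1352 Y76.2862
M4 S275
G1 X73.9396 Y65.3849 F3736
G1 X96.9281 Y59.1519 F3736
G1 X124.1009 Y57.5873 F3736
M5
G00 X11.1162 Y17.9647
M4 S275
G1 X12.1692 Y27.1418 F3736
G1 X20.6433 Y30.8185 F3736
G1 X28.0644 Y25.3181 F3736
G1 X27.0114 Y16.1410 F3736
G1 X18.5373 Y12.4643 F3736
G1 X11.1162 Y17.9647 F3736
M5
G00 X0.0000 Y0.0000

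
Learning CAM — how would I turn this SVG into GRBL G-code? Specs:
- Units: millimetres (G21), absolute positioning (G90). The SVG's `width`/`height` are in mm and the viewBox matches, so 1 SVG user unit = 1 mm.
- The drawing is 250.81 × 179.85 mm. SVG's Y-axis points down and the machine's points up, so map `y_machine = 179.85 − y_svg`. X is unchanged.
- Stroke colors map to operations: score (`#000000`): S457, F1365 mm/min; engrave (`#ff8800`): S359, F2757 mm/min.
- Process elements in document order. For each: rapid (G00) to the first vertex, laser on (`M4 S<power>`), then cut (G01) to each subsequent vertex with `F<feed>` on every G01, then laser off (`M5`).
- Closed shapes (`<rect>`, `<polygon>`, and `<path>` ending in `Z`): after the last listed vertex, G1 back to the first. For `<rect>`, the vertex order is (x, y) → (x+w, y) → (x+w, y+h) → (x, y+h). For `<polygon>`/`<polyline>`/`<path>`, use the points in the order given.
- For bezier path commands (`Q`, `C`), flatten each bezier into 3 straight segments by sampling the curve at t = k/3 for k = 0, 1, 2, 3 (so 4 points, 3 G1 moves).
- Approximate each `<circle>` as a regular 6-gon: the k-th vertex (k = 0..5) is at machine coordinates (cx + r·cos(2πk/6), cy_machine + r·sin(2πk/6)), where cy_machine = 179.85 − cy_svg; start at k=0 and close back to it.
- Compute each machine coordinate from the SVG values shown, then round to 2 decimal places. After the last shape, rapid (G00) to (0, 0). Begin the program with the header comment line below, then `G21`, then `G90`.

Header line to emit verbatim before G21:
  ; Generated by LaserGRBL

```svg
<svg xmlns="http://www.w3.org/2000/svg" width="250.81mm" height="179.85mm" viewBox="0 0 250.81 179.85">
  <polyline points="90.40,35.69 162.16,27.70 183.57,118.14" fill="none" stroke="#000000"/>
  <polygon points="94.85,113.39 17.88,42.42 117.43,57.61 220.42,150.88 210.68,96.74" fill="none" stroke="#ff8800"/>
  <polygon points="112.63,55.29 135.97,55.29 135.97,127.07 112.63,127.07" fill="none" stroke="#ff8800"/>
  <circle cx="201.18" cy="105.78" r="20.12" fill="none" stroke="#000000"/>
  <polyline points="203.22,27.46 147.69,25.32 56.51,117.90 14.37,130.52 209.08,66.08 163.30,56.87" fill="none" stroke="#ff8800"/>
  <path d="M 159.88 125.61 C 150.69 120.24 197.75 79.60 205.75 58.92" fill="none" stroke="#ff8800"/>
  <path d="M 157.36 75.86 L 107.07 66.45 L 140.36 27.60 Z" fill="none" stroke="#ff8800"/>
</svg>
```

; Generated by LaserGRBL
G21
G90
G00 X90.40 Y144.16
M4 S457
G01 X162.16 Y152.15 F1365
G01 X183.57 Y61.71 F1365
M5
G00 X94.85 Y66.46
M4 S359
G01 X17.88 Y137.43 F2757
G01 X117.43 Y122.24 F2757
G01 X220.42 Y28.97 F2757
G01 X210.68 Y83.11 F2757
G01 X94.85 Y66.46 F2757
M5
G00 X112.63 Y124.56
M4 S359
G01 X135.97 Y124.56 F2757
G01 X135.97 Y52.78 F2757
G01 X112.63 Y52.78 F2757
G01 X112.63 Y124.56 F2757
M5
G00 X221.30 Y74.07
M4 S457
G01 X211.24 Y91.49 F1365
G01 X191.12 Y91.49 F1365
G01 X181.06 Y74.07 F1365
G01 X191.12 Y56.65 F1365
G01 X211.24 Y56.65 F1365
G01 X221.30 Y74.07 F1365
M5
G00 X203.22 Y152.39
M4 S359
G01 X147.69 Y154.53 F2757
G01 X56.51 Y61.95 F2757
G01 X14.37 Y49.33 F2757
G01 X209.08 Y113.77 F2757
G01 X163.30 Y122.98 F2757
M5
G00 X159.88 Y54.24
M4 S359
G01 X165.91 Y69.32 F2757
G01 X188.26 Y95.64 F2757
G01 X205.75 Y120.93 F2757
M5
G00 X157.36 Y103.99
M4 S359
G01 X107.07 Y113.40 F2757
G01 X140.36 Y152.25 F2757
G01 X157.36 Y103.99 F2757
M5
G00 X0.00 Y0.00

Since the viewBox matches the mm dimensions, user units are millimetres directly. The only transform is the Y-flip y_m = 179.85 − y_svg.

Shape 1 is a open polyline drawn with `<polyline>`. Its stroke #000000 means score at S457, F1365. After flipping Y the toolpath is (90.40,144.16) → (162.16,152.15) → (183.57,61.71).

Shape 2 is a closed polygon drawn with `<polygon>`. Its stroke #ff8800 means engrave at S359, F2757. After flipping Y the toolpath is (94.85,66.46) → (17.88,137.43) → (117.43,122.24) → (220.42,28.97) → (210.68,83.11) → (94.85,66.46), returning to the start.

Shape 3 is a rectangle drawn with `<polygon>`. Its stroke #ff8800 means engrave at S359, F2757. After flipping Y the toolpath is (112.63,124.56) → (135.97,124.56) → (135.97,52.78) → (112.63,52.78) → (112.63,124.56), returning to the start.

Shape 4 is a circle drawn with `<circle>`. Its stroke #000000 means score at S457, F1365. After flipping Y the toolpath is (221.30,74.07) → (211.24,91.49) → (191.12,91.49) → (181.06,74.07) → (191.12,56.65) → (211.24,56.65) → (221.30,74.07), returning to the start.

Shape 5 is a open polyline drawn with `<polyline>`. Its stroke #ff8800 means engrave at S359, F2757. After flipping Y the toolpath is (203.22,152.39) → (147.69,154.53) → (56.51,61.95) → (14.37,49.33) → (209.08,113.77) → (163.30,122.98).

Shape 6 is a cubic bezier drawn with `<path>`. Its stroke #ff8800 means engrave at S359, F2757. After flipping Y the toolpath is (159.88,54.24) → (165.91,69.32) → (188.26,95.64) → (205.75,120.93).

Shape 7 is a regular polygon drawn with `<path>`. Its stroke #ff8800 means engrave at S359, F2757. After flipping Y the toolpath is (157.36,103.99) → (107.07,113.40) → (140.36,152.25) → (157.36,103.99), returning to the start.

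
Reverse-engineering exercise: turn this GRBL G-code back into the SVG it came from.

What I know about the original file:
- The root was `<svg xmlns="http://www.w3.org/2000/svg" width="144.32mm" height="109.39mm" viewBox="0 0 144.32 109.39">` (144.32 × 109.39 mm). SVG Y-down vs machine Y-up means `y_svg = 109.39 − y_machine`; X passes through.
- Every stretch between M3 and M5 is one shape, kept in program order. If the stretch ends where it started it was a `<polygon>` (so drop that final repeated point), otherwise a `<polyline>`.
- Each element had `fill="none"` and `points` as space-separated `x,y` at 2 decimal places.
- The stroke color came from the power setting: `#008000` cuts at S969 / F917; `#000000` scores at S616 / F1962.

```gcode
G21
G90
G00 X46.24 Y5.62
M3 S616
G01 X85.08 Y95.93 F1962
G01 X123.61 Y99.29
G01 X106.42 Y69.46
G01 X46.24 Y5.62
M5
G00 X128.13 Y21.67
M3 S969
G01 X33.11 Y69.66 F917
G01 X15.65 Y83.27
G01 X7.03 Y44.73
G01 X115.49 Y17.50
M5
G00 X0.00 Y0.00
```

y_svg = 109.39 − y_m.

[1] S616→`#000000` (score); closed run; points: 46.24,103.77 85.08,13.46 123.61,10.10 106.42,39.93

[2] S969→`#008000` (cut); open run; points: 128.13,87.72 33.11,39.73 15.65,26.12 7.03,64.66 115.49,91.89

<svg xmlns="http://www.w3.org/2000/svg" width="144.32mm" height="109.39mm" viewBox="0 0 144.32 109.39">
  <polygon points="46.24,103.77 85.08,13.46 123.61,10.10 106.42,39.93" fill="none" stroke="#000000"/>
  <polyline points="128.13,87.72 33.11,39.73 15.65,26.12 7.03,64.66 115.49,91.89" fill="none" stroke="#008000"/>
</svg>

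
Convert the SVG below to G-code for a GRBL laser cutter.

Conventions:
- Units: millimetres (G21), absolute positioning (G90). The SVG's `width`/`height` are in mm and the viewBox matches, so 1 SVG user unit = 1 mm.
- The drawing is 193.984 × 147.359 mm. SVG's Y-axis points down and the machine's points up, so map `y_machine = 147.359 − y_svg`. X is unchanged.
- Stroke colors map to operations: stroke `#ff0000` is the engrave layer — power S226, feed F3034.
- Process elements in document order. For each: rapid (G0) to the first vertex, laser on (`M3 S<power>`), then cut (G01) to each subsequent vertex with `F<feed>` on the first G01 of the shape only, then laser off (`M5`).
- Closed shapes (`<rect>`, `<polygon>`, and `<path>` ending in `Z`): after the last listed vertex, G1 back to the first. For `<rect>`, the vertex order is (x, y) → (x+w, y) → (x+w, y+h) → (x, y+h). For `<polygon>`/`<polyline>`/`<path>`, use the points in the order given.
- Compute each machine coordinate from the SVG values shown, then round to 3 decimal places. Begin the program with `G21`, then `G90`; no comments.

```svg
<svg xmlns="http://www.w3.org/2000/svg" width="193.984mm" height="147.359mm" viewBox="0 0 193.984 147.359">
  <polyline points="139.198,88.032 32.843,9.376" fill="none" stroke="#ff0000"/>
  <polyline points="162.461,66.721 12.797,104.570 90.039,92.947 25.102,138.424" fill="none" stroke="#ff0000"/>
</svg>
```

viewBox `0 0 193.984 147.359` with mm width/height → 1 unit = 1 mm. Flip: y_m = 147.359 − y_svg.

**Shape 1** — `<polyline>` line segment, stroke `#ff0000` → engrave (S226, F3034). Machine vertices: (139.198,59.327) → (32.843,137.983). Open path.

**Shape 2** — `<polyline>` open polyline, stroke `#ff0000` → engrave (S226, F3034). Machine vertices: (162.461,80.638) → (12.797,42.789) → (90.039,54.412) → (25.102,8.935). Open path.

G21
G90
G0 X139.198 Y59.327
M3 S226
G01 X32.843 Y137.983 F3034
M5
G0 X162.461 Y80.638
M3 S226
G01 X12.797 Y42.789 F3034
G01 X90.039 Y54.412
G01 X25.102 Y8.935
M5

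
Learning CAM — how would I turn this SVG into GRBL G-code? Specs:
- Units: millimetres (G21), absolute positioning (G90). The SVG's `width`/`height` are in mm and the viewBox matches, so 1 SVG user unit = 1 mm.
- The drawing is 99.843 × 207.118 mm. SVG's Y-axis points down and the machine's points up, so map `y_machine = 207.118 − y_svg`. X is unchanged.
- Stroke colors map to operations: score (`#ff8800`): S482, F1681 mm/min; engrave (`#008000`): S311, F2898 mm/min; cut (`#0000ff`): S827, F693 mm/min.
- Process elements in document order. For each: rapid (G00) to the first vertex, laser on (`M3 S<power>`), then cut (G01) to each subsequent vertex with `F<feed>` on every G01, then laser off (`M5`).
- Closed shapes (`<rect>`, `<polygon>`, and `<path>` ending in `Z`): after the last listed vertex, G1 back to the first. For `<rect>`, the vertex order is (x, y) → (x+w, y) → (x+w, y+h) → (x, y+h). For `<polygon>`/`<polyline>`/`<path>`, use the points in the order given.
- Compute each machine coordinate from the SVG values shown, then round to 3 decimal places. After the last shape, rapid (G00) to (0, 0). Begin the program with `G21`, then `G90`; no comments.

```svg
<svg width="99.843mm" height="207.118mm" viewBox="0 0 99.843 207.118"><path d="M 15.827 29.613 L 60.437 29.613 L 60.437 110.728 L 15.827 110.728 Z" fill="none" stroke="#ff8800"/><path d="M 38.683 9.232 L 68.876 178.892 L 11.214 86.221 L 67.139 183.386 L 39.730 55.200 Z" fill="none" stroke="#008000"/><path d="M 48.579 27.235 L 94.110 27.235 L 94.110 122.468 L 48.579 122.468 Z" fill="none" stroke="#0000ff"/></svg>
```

1 u = 1 mm; y_m = 207.118 − y.

[1] `<path>` rectangle, #ff8800→score S482 F1681: (15.827,177.505) → (60.437,177.505) → (60.437,96.390) → (15.827,96.390) → (15.827,177.505) (closed)

[2] `<path>` closed polygon, #008000→engrave S311 F2898: (38.683,197.886) → (68.876,28.226) → (11.214,120.897) → (67.139,23.732) → (39.730,151.918) → (38.683,197.886) (closed)

[3] `<path>` rectangle, #0000ff→cut S827 F693: (48.579,179.883) → (94.110,179.883) → (94.110,84.650) → (48.579,84.650) → (48.579,179.883) (closed)

G21
G90
G00 X15.827 Y177.505
M3 S482
G01 X60.437 Y177.505 F1681
G01 X60.437 Y96.390 F1681
G01 X15.827 Y96.390 F1681
G01 X15.827 Y177.505 F1681
M5
G00 X38.683 Y197.886
M3 S311
G01 X68.876 Y28.226 F2898
G01 X11.214 Y120.897 F2898
G01 X67.139 Y23.732 F2898
G01 X39.730 Y151.918 F2898
G01 X38.683 Y197.886 F2898
M5
G00 X48.579 Y179.883
M3 S827
G01 X94.110 Y179.883 F693
G01 X94.110 Y84.650 F693
G01 X48.579 Y84.650 F693
G01 X48.579 Y179.883 F693
M5
G00 X0.000 Y0.000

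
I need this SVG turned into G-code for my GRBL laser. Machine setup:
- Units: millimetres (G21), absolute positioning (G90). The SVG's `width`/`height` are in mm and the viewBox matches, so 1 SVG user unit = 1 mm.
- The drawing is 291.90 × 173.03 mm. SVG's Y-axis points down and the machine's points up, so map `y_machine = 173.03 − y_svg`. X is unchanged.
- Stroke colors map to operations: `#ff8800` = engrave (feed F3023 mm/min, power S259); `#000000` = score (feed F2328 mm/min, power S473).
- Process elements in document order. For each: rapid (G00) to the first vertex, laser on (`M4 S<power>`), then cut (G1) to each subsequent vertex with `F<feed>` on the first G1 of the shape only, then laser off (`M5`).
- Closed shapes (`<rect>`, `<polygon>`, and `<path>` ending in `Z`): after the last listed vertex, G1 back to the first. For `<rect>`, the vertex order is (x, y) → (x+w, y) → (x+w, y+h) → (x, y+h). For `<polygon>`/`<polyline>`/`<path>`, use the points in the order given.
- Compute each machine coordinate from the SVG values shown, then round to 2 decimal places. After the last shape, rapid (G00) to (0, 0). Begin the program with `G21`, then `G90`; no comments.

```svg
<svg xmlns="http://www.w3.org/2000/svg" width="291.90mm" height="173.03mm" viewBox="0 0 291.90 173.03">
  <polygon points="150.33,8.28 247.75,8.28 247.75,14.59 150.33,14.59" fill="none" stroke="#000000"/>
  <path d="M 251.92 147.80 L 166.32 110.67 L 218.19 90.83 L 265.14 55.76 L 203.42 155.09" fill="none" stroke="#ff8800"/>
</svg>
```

Since the viewBox matches the mm dimensions, user units are millimetres directly. The only transform is the Y-flip y_m = 173.03 − y_svg.

Shape 1 is a rectangle drawn with `<polygon>`. Its stroke #000000 means score at S473, F2328. After flipping Y the toolpath is (150.33,164.75) → (247.75,164.75) → (247.75,158.44) → (150.33,158.44) → (150.33,164.75), returning to the start.

Shape 2 is a open polyline drawn with `<path>`. Its stroke #ff8800 means engrave at S259, F3023. After flipping Y the toolpath is (251.92,25.23) → (166.32,62.36) → (218.19,82.20) → (265.14,117.27) → (203.42,17.94).

G21
G90
G00 X150.33 Y164.75
M4 S473
G1 X247.75 Y164.75 F2328
G1 X247.75 Y158.44
G1 X150.33 Y158.44
G1 X150.33 Y164.75
M5
G00 X251.92 Y25.23
M4 S259
G1 X166.32 Y62.36 F3023
G1 X218.19 Y82.20
G1 X265.14 Y117.27
G1 X203.42 Y17.94
M5
G00 X0.00 Y0.00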